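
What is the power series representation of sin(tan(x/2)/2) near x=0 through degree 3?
7·x^3/384 + x/4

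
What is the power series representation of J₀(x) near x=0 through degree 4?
x^4/64 - x^2/4 + 1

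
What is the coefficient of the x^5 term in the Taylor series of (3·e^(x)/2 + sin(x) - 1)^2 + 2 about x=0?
Expand to order 5: (3·e^(x)/2 + sin(x) - 1)^2 + 2 = 11·x^5/24 + 25·x^4/24 + 23·x^3/6 + 7·x^2 + 5·x/2 + 9/4 + O(x^6).
The coefficient of x^5 is 11/24.

Final answer: 11/24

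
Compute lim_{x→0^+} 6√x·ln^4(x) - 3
The product is a 0·∞ indeterminate form at x → 0⁺.
Rewrite the product as 6·ln^4(x) / x^(-1/2) and apply L'Hôpital, or use the standard hierarchy x^(-1/2) ≫ |ln x|^4 as x → 0⁺.
The indeterminate product → 0, so the limit = -3.

Final answer: -3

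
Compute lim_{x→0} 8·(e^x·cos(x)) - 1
Direct substitution at x = 0 gives 7.

Final answer: 7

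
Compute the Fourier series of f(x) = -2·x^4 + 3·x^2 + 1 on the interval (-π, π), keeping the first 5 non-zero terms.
(-108 + 16·π^2)·cos(x) + (9 - 4·π^2)·cos(2·x) + (-68/27 + 16·π^2/9)·cos(3·x) + (9/8 - π^2)·cos(4·x) - 2·π^4/5 + 1 + π^2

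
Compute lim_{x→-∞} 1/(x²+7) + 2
Evaluate the dominant behaviour as x → -∞; each term tends to a finite value or vanishes.
Limit = 2.

Final answer: 2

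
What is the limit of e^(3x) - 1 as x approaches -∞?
Evaluate the dominant behaviour as x → -∞; each term tends to a finite value or vanishes.
Limit = -1.

Final answer: -1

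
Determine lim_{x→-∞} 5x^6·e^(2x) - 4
The product is a 0·∞ indeterminate form at x → -∞.
Rewrite the product as 5x^6 / e^(-2x) (an ∞/∞ form) and apply L'Hôpital, or use the standard hierarchy e^(2|x|) ≫ |x^6| as x → -∞.
The indeterminate product → 0, so the limit = -4.

Final answer: -4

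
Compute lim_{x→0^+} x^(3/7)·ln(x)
This is a 0·∞ indeterminate form at x → 0⁺.
Rewrite the product as ln(x) / x^(-3/7) and apply L'Hôpital, or use the standard hierarchy x^(-3/7) ≫ |ln x| as x → 0⁺.
The indeterminate product → 0, so the limit = 0.

Final answer: 0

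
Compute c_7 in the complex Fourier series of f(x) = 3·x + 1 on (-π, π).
Compute the real Fourier coefficients first: a_7 = 0, b_7 = 6/7.
Then c_7 = (a_7 − i·b_7)/2 = -3·i/7.

Final answer: -3·i/7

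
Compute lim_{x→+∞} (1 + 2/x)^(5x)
As x → +∞: write (1 + 2/x)^(5x) = ((1 + 2/x)^x)^5 → (e^2)^5 = e^10.
Limit = e^(10).

Final answer: e^(10)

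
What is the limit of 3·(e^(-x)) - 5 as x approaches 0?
Direct substitution at x = 0 gives -2.

Final answer: -2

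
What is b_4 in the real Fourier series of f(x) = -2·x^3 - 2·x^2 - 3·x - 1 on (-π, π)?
b_4 = (1/π) ∫_{-π}^{π} f(x)·sin(4x) dx.
Evaluate the integral (use parity and integration by parts as needed): b_4 = 9/8 + π^2.

Final answer: 9/8 + π^2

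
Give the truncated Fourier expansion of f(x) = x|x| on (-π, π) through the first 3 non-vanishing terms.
(-8 + 2·π^2)·sin(x)/π - π·sin(2·x) + (-8 + 18·π^2)·sin(3·x)/(27·π)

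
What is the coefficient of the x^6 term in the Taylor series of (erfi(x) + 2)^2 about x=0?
Expand to order 6: (erfi(x) + 2)^2 = 56·x^6/(45·π) + 4·x^5/(5·√(π)) + 8·x^4/(3·π) + 8·x^3/(3·√(π)) + 4·x^2/π + 8·x/√(π) + 4 + O(x^7).
The coefficient of x^6 is 56/(45·π).

Final answer: 56/(45·π)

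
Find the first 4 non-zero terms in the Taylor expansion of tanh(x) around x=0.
-17·x^7/315 + 2·x^5/15 - x^3/3 + x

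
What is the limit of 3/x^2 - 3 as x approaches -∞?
Evaluate the dominant behaviour as x → -∞; each term tends to a finite value or vanishes.
Limit = -3.

Final answer: -3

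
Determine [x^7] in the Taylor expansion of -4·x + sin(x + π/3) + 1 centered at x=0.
Expand to order 7: -4·x + sin(x + π/3) + 1 = -x^7/10080 - √(3)·x^6/1440 + x^5/240 + √(3)·x^4/48 - x^3/12 - √(3)·x^2/4 - 7·x/2 + √(3)/2 + 1 + O(x^8).
The coefficient of x^7 is -1/10080.

Final answer: -1/10080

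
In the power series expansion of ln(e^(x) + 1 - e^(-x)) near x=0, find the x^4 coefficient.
Expand to order 4: ln(e^(x) + 1 - e^(-x)) = -14·x^4/3 + 3·x^3 - 2·x^2 + 2·x + O(x^5).
The coefficient of x^4 is -14/3.

Final answer: -14/3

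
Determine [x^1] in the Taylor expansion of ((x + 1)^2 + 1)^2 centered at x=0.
Expand to order 1: ((x + 1)^2 + 1)^2 = 8·x + 4 + O(x^2).
The coefficient of x^1 is 8.

Final answer: 8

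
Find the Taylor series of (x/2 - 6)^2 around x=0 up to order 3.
x^2/4 - 6·x + 36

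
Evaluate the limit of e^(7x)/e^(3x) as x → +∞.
This is an ∞/∞ indeterminate form as x → +∞.
Rewrite e^(7x)/e^(3x) = e^((7−3)x) = e^(4x); the exponent coefficient is 4 > 0 so e^(4x) → ∞.
Limit = ∞.

Final answer: ∞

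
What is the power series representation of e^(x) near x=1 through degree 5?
e + e·(x - 1) + e·(x - 1)^2/2 + e·(x - 1)^3/6 + e·(x - 1)^4/24 + e·(x - 1)^5/120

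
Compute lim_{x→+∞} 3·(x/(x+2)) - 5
Evaluate the dominant behaviour as x → +∞; each term tends to a finite value or vanishes.
Limit = -2.

Final answer: -2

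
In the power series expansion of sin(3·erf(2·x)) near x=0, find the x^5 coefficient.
Expand to order 5: sin(3·erf(2·x)) = x^5·(96/(5·√(π)) + 10368/(5·π^(5/2)) + 1152/π^(3/2)) + x^3·(-288/π^(3/2) - 16/√(π)) + 12·x/√(π) + O(x^6).
The coefficient of x^5 is 96/(5·√(π)) + 10368/(5·π^(5/2)) + 1152/π^(3/2).

Final answer: 96/(5·√(π)) + 10368/(5·π^(5/2)) + 1152/π^(3/2)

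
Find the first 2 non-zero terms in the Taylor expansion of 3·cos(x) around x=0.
3 - 3·x^2/2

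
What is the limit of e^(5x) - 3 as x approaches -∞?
Evaluate the dominant behaviour as x → -∞; each term tends to a finite value or vanishes.
Limit = -3.

Final answer: -3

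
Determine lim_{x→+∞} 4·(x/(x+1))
Evaluate the dominant behaviour as x → +∞; each term tends to a finite value or vanishes.
Limit = 4.

Final answer: 4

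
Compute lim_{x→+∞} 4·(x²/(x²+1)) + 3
Evaluate the dominant behaviour as x → +∞; each term tends to a finite value or vanishes.
Limit = 7.

Final answer: 7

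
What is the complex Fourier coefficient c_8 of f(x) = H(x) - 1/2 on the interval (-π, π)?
Compute the real Fourier coefficients first: a_8 = 0, b_8 = 0.
Then c_8 = (a_8 − i·b_8)/2 = 0.

Final answer: 0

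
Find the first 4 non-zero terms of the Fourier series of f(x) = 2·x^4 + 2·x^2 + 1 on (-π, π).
(88 - 16·π^2)·cos(x) + (-4 + 4·π^2)·cos(2·x) + (8/27 - 16·π^2/9)·cos(3·x) + 1 + 2·π^2/3 + 2·π^4/5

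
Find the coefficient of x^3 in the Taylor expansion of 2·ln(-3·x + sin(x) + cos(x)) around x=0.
Expand to order 3: 2·ln(-3·x + sin(x) + cos(x)) = -23·x^3/3 - 5·x^2 - 4·x + O(x^4).
The coefficient of x^3 is -23/3.

Final answer: -23/3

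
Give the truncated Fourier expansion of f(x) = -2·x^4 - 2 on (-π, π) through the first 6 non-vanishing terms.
(-96 + 16·π^2)·cos(x) + (6 - 4·π^2)·cos(2·x) + (-32/27 + 16·π^2/9)·cos(3·x) + (3/8 - π^2)·cos(4·x) + (-96/625 + 16·π^2/25)·cos(5·x) - 2·π^4/5 - 2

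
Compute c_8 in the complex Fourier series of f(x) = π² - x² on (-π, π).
Compute the real Fourier coefficients first: a_8 = -1/16, b_8 = 0.
Then c_8 = (a_8 − i·b_8)/2 = -1/32.

Final answer: -1/32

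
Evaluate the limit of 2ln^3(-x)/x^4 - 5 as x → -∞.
The quotient is an ∞/∞ indeterminate form as x → -∞.
Compare growth rates of the dominant terms (exponentials ≫ polynomials ≫ logarithms), or apply L'Hôpital's rule; the quotient → 0.
Adding the constant: 0 - 5 = -5. Limit = -5.

Final answer: -5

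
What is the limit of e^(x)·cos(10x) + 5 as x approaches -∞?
Evaluate the dominant behaviour as x → -∞; each term tends to a finite value or vanishes.
Limit = 5.

Final answer: 5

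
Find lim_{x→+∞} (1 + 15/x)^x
As x → +∞: this is the defining limit (1 + 15/x)^x → e^15.
Limit = e^(15).

Final answer: e^(15)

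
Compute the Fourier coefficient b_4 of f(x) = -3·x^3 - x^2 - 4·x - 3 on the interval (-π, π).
b_4 = (1/π) ∫_{-π}^{π} f(x)·sin(4x) dx.
Evaluate the integral (use parity and integration by parts as needed): b_4 = 23/16 + 3·π^2/2.

Final answer: 23/16 + 3·π^2/2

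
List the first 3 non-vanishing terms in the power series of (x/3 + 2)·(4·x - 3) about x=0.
4·x^2/3 + 7·x - 6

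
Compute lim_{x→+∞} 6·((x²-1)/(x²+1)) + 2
Evaluate the dominant behaviour as x → +∞; each term tends to a finite value or vanishes.
Limit = 8.

Final answer: 8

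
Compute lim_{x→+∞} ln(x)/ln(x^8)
This is an ∞/∞ indeterminate form as x → +∞.
Write ln(x^8) = 8·ln(x), reducing the quotient to 1/8.
Limit = 1/8.

Final answer: 1/8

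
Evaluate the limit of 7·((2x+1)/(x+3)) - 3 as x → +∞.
Evaluate the dominant behaviour as x → +∞; each term tends to a finite value or vanishes.
Limit = 11.

Final answer: 11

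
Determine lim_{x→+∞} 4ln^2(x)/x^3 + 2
The quotient is an ∞/∞ indeterminate form as x → +∞.
The polynomial denominator x^3 dominates the logarithmic numerator (any positive power of x ≫ ln^2(x) as x → ∞), so the quotient → 0.
Adding the constant: 0 + 2 = 2. Limit = 2.

Final answer: 2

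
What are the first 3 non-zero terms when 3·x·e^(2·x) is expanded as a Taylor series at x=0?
6·x^3 + 6·x^2 + 3·x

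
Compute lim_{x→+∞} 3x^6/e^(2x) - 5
The quotient is an ∞/∞ indeterminate form as x → +∞.
The exponential denominator e^(2x) dominates the polynomial numerator (e^x ≫ x^6 as x → ∞), so the quotient → 0.
Adding the constant: 0 - 5 = -5. Limit = -5.

Final answer: -5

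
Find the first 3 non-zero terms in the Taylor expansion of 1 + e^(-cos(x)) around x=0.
x^4·e^(-1)/12 + x^2·e^(-1)/2 + e^(-1) + 1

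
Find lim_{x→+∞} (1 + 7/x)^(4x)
As x → +∞: write (1 + 7/x)^(4x) = ((1 + 7/x)^x)^4 → (e^7)^4 = e^28.
Limit = e^(28).

Final answer: e^(28)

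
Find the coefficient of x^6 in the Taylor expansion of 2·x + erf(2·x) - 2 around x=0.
Expand to order 6: 2·x + erf(2·x) - 2 = 32·x^5/(5·√(π)) - 16·x^3/(3·√(π)) + x·(2 + 4/√(π)) - 2 + O(x^7).
The coefficient of x^6 is 0.

Final answer: 0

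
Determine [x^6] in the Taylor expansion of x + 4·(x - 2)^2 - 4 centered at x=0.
Expand to order 6: x + 4·(x - 2)^2 - 4 = 4·x^2 - 15·x + 12 + O(x^7).
The coefficient of x^6 is 0.

Final answer: 0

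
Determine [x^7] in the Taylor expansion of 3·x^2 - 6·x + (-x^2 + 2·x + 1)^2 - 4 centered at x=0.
Expand to order 7: 3·x^2 - 6·x + (-x^2 + 2·x + 1)^2 - 4 = x^4 - 4·x^3 + 5·x^2 - 2·x - 3 + O(x^8).
The coefficient of x^7 is 0.

Final answer: 0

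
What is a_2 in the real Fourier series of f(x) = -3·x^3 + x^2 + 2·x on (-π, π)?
a_2 = (1/π) ∫_{-π}^{π} f(x)·cos(2x) dx.
Evaluate the integral (use parity and integration by parts as needed): a_2 = 1.

Final answer: 1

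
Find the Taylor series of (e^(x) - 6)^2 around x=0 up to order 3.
-2·x^3/3 - 4·x^2 - 10·x + 25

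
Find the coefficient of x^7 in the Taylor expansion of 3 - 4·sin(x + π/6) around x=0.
Expand to order 7: 3 - 4·sin(x + π/6) = √(3)·x^7/2520 + x^6/360 - √(3)·x^5/60 - x^4/12 + √(3)·x^3/3 + x^2 - 2·√(3)·x + 1 + O(x^8).
The coefficient of x^7 is √(3)/2520.

Final answer: √(3)/2520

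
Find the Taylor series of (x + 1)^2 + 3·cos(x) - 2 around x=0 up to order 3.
-x^2/2 + 2·x + 2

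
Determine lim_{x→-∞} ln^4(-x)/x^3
This is an ∞/∞ indeterminate form as x → -∞.
Compare growth rates of the dominant terms (exponentials ≫ polynomials ≫ logarithms), or apply L'Hôpital's rule; the quotient → 0.
Limit = 0.

Final answer: 0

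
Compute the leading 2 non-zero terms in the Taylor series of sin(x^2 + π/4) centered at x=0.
√(2)·x^2/2 + √(2)/2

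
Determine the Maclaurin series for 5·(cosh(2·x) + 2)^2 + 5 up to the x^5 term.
40·x^4 + 60·x^2 + 50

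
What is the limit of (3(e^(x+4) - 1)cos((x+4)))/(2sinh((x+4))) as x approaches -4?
Both numerator and denominator → 0 as x → -4; this is a 0/0 indeterminate form.
Expand each to leading order near x = -4: numerator ~ 3·(x + 4), denominator ~ 2·(x + 4).
The limit of the ratio is 3/2.

Final answer: 3/2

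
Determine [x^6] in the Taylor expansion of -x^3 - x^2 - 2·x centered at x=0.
Expand to order 6: -x^3 - x^2 - 2·x = -x^3 - x^2 - 2·x + O(x^7).
The coefficient of x^6 is 0.

Final answer: 0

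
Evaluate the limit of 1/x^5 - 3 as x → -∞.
Evaluate the dominant behaviour as x → -∞; each term tends to a finite value or vanishes.
Limit = -3.

Final answer: -3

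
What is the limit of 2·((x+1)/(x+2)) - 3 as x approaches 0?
Direct substitution at x = 0 gives -2.

Final answer: -2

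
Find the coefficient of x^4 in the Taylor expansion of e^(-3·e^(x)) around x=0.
Expand to order 4: e^(-3·e^(x)) = -7·x^4·e^(-3)/8 - x^3·e^(-3)/2 + 3·x^2·e^(-3) - 3·x·e^(-3) + e^(-3) + O(x^5).
The coefficient of x^4 is -7·e^(-3)/8.

Final answer: -7·e^(-3)/8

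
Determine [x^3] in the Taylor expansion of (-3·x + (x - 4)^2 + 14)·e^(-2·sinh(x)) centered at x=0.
Expand to order 3: (-3·x + (x - 4)^2 + 14)·e^(-2·sinh(x)) = -74·x^3 + 83·x^2 - 71·x + 30 + O(x^4).
The coefficient of x^3 is -74.

Final answer: -74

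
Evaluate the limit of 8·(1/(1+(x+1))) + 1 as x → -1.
Direct substitution at x = -1 gives 9.

Final answer: 9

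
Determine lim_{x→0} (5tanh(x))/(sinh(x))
Both numerator and denominator → 0 as x → 0; this is a 0/0 indeterminate form.
Expand each to leading order near x = 0: numerator ~ 5·x, denominator ~ x.
The limit of the ratio is 5.

Final answer: 5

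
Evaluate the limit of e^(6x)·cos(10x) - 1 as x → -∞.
Evaluate the dominant behaviour as x → -∞; each term tends to a finite value or vanishes.
Limit = -1.

Final answer: -1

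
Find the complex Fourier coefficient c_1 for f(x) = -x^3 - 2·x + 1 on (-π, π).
Compute the real Fourier coefficients first: a_1 = 0, b_1 = 8 - 2·π^2.
Then c_1 = (a_1 − i·b_1)/2 = -4·i + i·π^2.

Final answer: -4·i + i·π^2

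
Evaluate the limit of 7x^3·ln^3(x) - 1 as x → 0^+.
The product is a 0·∞ indeterminate form at x → 0⁺.
Rewrite the product as 7·ln^3(x) / x^(-3) and apply L'Hôpital, or use the standard hierarchy x^(-3) ≫ |ln x|^3 as x → 0⁺.
The indeterminate product → 0, so the limit = -1.

Final answer: -1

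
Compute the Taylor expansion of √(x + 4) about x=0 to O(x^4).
x^3/512 - x^2/64 + x/4 + 2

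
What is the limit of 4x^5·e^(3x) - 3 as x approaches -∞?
The product is a 0·∞ indeterminate form at x → -∞.
Rewrite the product as 4x^5 / e^(-3x) (an ∞/∞ form) and apply L'Hôpital, or use the standard hierarchy e^(3|x|) ≫ |x^5| as x → -∞.
The indeterminate product → 0, so the limit = -3.

Final answer: -3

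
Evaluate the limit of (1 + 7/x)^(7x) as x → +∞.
As x → +∞: write (1 + 7/x)^(7x) = ((1 + 7/x)^x)^7 → (e^7)^7 = e^49.
Limit = e^(49).

Final answer: e^(49)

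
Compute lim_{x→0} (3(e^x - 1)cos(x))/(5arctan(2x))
Both numerator and denominator → 0 as x → 0; this is a 0/0 indeterminate form.
Expand each to leading order near x = 0: numerator ~ 3·x, denominator ~ 10·x.
The limit of the ratio is 3/10.

Final answer: 3/10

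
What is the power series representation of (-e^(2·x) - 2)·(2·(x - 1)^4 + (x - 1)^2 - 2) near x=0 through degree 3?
50·x^3/3 - 21·x^2 + 28·x - 3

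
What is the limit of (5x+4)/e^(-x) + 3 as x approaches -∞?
The quotient is an ∞/∞ indeterminate form as x → -∞.
Compare growth rates of the dominant terms (exponentials ≫ polynomials ≫ logarithms), or apply L'Hôpital's rule; the quotient → 0.
Adding the constant: 0 + 3 = 3. Limit = 3.

Final answer: 3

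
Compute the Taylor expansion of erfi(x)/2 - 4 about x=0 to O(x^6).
x^5/(10·√(π)) + x^3/(3·√(π)) + x/√(π) - 4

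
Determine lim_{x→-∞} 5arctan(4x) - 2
Evaluate the dominant behaviour as x → -∞; each term tends to a finite value or vanishes.
Limit = -5·π/2 - 2.

Final answer: -5·π/2 - 2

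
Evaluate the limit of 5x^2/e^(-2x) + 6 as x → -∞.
The quotient is an ∞/∞ indeterminate form as x → -∞.
Compare growth rates of the dominant terms (exponentials ≫ polynomials ≫ logarithms), or apply L'Hôpital's rule; the quotient → 0.
Adding the constant: 0 + 6 = 6. Limit = 6.

Final answer: 6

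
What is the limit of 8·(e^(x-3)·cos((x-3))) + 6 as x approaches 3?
Direct substitution at x = 3 gives 14.

Final answer: 14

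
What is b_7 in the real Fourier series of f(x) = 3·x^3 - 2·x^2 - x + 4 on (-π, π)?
b_7 = (1/π) ∫_{-π}^{π} f(x)·sin(7x) dx.
Evaluate the integral (use parity and integration by parts as needed): b_7 = -134/343 + 6·π^2/7.

Final answer: -134/343 + 6·π^2/7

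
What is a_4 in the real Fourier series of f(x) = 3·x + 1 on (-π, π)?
a_4 = (1/π) ∫_{-π}^{π} f(x)·cos(4x) dx.
Evaluate the integral (use parity and integration by parts as needed): a_4 = 0.

Final answer: 0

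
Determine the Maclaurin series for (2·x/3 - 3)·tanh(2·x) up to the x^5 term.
-64·x^5/5 - 16·x^4/9 + 8·x^3 + 4·x^2/3 - 6·x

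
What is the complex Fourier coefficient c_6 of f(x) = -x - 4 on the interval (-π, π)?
Compute the real Fourier coefficients first: a_6 = 0, b_6 = 1/3.
Then c_6 = (a_6 − i·b_6)/2 = -i/6.

Final answer: -i/6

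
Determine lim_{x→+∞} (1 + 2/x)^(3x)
As x → +∞: write (1 + 2/x)^(3x) = ((1 + 2/x)^x)^3 → (e^2)^3 = e^6.
Limit = e^(6).

Final answer: e^(6)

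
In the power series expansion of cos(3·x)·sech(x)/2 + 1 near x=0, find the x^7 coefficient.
Expand to order 7: cos(3·x)·sech(x)/2 + 1 = -67·x^6/36 + 35·x^4/12 - 5·x^2/2 + 3/2 + O(x^8).
The coefficient of x^7 is 0.

Final answer: 0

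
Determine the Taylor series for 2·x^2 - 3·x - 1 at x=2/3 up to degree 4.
-19/9 - (x - 2/3)/3 + 2·(x - 2/3)^2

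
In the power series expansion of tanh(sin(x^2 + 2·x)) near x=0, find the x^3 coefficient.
Expand to order 3: tanh(sin(x^2 + 2·x)) = -4·x^3 + x^2 + 2·x + O(x^4).
The coefficient of x^3 is -4.

Final answer: -4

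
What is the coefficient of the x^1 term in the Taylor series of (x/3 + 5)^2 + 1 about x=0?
Expand to order 1: (x/3 + 5)^2 + 1 = 10·x/3 + 26 + O(x^2).
The coefficient of x^1 is 10/3.

Final answer: 10/3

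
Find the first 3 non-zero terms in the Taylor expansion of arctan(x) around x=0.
x^5/5 - x^3/3 + x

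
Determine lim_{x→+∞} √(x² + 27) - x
This is an ∞ − ∞ indeterminate form.
Multiply and divide by the conjugate √(x²+27) + x; the x² terms cancel, leaving 27/(√(x²+27)+x) → 0.
Limit = 0.

Final answer: 0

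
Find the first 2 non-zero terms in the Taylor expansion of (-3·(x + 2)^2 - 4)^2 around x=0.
384·x + 256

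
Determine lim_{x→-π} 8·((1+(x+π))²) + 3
Direct substitution at x = -π gives 11.

Final answer: 11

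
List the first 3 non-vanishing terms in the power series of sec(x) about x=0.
5·x^4/24 + x^2/2 + 1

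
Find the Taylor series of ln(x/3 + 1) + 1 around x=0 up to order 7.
x^7/15309 - x^6/4374 + x^5/1215 - x^4/324 + x^3/81 - x^2/18 + x/3 + 1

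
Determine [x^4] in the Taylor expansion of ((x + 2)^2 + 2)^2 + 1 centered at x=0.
Expand to order 4: ((x + 2)^2 + 2)^2 + 1 = x^4 + 8·x^3 + 28·x^2 + 48·x + 37 + O(x^5).
The coefficient of x^4 is 1.

Final answer: 1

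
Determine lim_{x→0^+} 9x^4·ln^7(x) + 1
The product is a 0·∞ indeterminate form at x → 0⁺.
Rewrite the product as 9·ln^7(x) / x^(-4) and apply L'Hôpital, or use the standard hierarchy x^(-4) ≫ |ln x|^7 as x → 0⁺.
The indeterminate product → 0, so the limit = 1.

Final answer: 1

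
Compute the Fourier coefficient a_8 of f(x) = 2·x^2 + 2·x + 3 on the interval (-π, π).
a_8 = (1/π) ∫_{-π}^{π} f(x)·cos(8x) dx.
Evaluate the integral (use parity and integration by parts as needed): a_8 = 1/8.

Final answer: 1/8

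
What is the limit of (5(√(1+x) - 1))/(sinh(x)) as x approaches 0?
Both numerator and denominator → 0 as x → 0; this is a 0/0 indeterminate form.
Expand each to leading order near x = 0: numerator ~ 5·x/2, denominator ~ x.
The limit of the ratio is 5/2.

Final answer: 5/2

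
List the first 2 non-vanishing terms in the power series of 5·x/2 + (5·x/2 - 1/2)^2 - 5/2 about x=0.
25·x^2/4 - 9/4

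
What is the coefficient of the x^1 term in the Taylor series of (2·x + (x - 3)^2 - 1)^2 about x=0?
Expand to order 1: (2·x + (x - 3)^2 - 1)^2 = 64 - 64·x + O(x^2).
The coefficient of x^1 is -64.

Final answer: -64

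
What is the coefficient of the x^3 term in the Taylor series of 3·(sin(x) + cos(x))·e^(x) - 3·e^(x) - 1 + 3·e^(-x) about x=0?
Expand to order 3: 3·(sin(x) + cos(x))·e^(x) - 3·e^(x) - 1 + 3·e^(-x) = -x^3 + 3·x^2 + 2 + O(x^4).
The coefficient of x^3 is -1.

Final answer: -1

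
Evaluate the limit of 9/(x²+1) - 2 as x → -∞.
Evaluate the dominant behaviour as x → -∞; each term tends to a finite value or vanishes.
Limit = -2.

Final answer: -2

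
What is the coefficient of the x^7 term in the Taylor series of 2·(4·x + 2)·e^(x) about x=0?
Expand to order 7: 2·(4·x + 2)·e^(x) = x^7/84 + 13·x^6/180 + 11·x^5/30 + 3·x^4/2 + 14·x^3/3 + 10·x^2 + 12·x + 4 + O(x^8).
The coefficient of x^7 is 1/84.

Final answer: 1/84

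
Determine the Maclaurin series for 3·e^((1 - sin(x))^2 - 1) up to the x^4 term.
13·x^4/2 - 9·x^3 + 9·x^2 - 6·x + 3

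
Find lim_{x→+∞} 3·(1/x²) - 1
Evaluate the dominant behaviour as x → +∞; each term tends to a finite value or vanishes.
Limit = -1.

Final answer: -1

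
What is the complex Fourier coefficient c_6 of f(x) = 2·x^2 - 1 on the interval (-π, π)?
Compute the real Fourier coefficients first: a_6 = 2/9, b_6 = 0.
Then c_6 = (a_6 − i·b_6)/2 = 1/9.

Final answer: 1/9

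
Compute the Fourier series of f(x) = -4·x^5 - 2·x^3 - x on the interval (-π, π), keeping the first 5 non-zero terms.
(-938 - 8·π^4 + 156·π^2)·sin(x) + (-18·π^2 + 28 + 4·π^4)·sin(2·x) + (-8·π^4/3 - 302/81 + 124·π^2/27)·sin(3·x) + (-3·π^2/2 + 17/16 + 2·π^4)·sin(4·x) + (-8·π^4/5 - 322/625 + 12·π^2/25)·sin(5·x)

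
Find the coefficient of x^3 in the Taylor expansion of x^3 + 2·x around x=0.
Expand to order 3: x^3 + 2·x = x^3 + 2·x + O(x^4).
The coefficient of x^3 is 1.

Final answer: 1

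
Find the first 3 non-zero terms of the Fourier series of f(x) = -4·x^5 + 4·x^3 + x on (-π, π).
(-1006 - 8·π^4 + 168·π^2)·sin(x) + (-24·π^2 + 35 + 4·π^4)·sin(2·x) + (-8·π^4/3 - 410/81 + 232·π^2/27)·sin(3·x)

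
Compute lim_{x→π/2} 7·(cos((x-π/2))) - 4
Direct substitution at x = π/2 gives 3.

Final answer: 3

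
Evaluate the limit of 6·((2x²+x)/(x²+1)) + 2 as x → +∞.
Evaluate the dominant behaviour as x → +∞; each term tends to a finite value or vanishes.
Limit = 14.

Final answer: 14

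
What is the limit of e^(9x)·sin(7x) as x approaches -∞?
Evaluate the dominant behaviour as x → -∞; each term tends to a finite value or vanishes.
Limit = 0.

Final answer: 0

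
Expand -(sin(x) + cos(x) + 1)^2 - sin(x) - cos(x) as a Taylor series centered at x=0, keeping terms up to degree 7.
131·x^7/5040 + x^6/240 - 7·x^5/24 - x^4/8 + 11·x^3/6 + 3·x^2/2 - 5·x - 5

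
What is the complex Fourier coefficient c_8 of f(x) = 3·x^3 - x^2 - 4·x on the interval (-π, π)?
Compute the real Fourier coefficients first: a_8 = -1/16, b_8 = 137/128 - 3·π^2/4.
Then c_8 = (a_8 − i·b_8)/2 = -1/32 - 137·i/256 + 3·i·π^2/8.

Final answer: -1/32 - 137·i/256 + 3·i·π^2/8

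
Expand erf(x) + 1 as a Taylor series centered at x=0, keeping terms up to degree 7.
-x^7/(21·√(π)) + x^5/(5·√(π)) - 2·x^3/(3·√(π)) + 2·x/√(π) + 1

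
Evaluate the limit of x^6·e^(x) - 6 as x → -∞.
The product is a 0·∞ indeterminate form at x → -∞.
Rewrite the product as x^6 / e^(-x) (an ∞/∞ form) and apply L'Hôpital, or use the standard hierarchy e^(|x|) ≫ |x^6| as x → -∞.
The indeterminate product → 0, so the limit = -6.

Final answer: -6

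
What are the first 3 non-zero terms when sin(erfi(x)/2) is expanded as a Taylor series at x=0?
x^5·(-1/(6·π^(3/2)) + 1/(120·π^(5/2)) + 1/(10·√(π))) + x^3·(-1/(6·π^(3/2)) + 1/(3·√(π))) + x/√(π)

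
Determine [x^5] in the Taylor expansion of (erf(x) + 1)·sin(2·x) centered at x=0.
Expand to order 5: (erf(x) + 1)·sin(2·x) = 4·x^5/15 - 4·x^4/√(π) - 4·x^3/3 + 4·x^2/√(π) + 2·x + O(x^6).
The coefficient of x^5 is 4/15.

Final answer: 4/15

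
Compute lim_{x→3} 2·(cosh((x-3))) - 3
Direct substitution at x = 3 gives -1.

Final answer: -1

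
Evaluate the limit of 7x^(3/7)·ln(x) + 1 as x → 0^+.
The product is a 0·∞ indeterminate form at x → 0⁺.
Rewrite the product as 7·ln(x) / x^(-3/7) and apply L'Hôpital, or use the standard hierarchy x^(-3/7) ≫ |ln x| as x → 0⁺.
The indeterminate product → 0, so the limit = 1.

Final answer: 1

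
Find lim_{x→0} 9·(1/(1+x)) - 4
Direct substitution at x = 0 gives 5.

Final answer: 5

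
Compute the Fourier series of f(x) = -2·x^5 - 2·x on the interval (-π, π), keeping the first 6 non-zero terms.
(-484 - 4·π^4 + 80·π^2)·sin(x) + (-10·π^2 + 17 + 2·π^4)·sin(2·x) + (-4·π^4/3 - 268/81 + 80·π^2/27)·sin(3·x) + (-5·π^2/4 + 47/32 + π^4)·sin(4·x) + (-4·π^4/5 - 596/625 + 16·π^2/25)·sin(5·x) + (-10·π^2/27 + 59/81 + 2·π^4/3)·sin(6·x)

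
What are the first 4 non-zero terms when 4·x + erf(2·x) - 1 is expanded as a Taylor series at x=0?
32·x^5/(5·√(π)) - 16·x^3/(3·√(π)) + x·(4/√(π) + 4) - 1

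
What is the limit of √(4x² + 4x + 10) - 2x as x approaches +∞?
As x → +∞: multiply by the conjugate to get (4x+10)/(√(4x²+4x+10)+2x); the denominator ~ 4x, so the limit is 4/4 = 1.
Limit = 1.

Final answer: 1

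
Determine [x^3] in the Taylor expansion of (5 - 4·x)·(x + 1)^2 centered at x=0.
Expand to order 3: (5 - 4·x)·(x + 1)^2 = -4·x^3 - 3·x^2 + 6·x + 5 + O(x^4).
The coefficient of x^3 is -4.

Final answer: -4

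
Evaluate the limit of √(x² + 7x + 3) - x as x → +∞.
As x → +∞: multiply by the conjugate to get (7x+3)/(√(x²+7x+3)+x); the denominator ~ 2x, so the limit is 7/2.
Limit = 7/2.

Final answer: 7/2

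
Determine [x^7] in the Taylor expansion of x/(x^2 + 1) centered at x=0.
Expand to order 7: x/(x^2 + 1) = -x^7 + x^5 - x^3 + x + O(x^8).
The coefficient of x^7 is -1.

Final answer: -1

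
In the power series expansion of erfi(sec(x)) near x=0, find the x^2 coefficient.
Expand to order 2: erfi(sec(x)) = e·x^2/√(π) + erfi(1) + O(x^3).
The coefficient of x^2 is e/√(π).

Final answer: e/√(π)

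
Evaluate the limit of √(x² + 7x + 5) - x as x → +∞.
This is an ∞ − ∞ indeterminate form.
Multiply and divide by the conjugate √(x²+7x + 5) + x; the x² terms cancel, leaving (7x + 5)/(√(x²+7x + 5)+x) → 7/2.
Limit = 7/2.

Final answer: 7/2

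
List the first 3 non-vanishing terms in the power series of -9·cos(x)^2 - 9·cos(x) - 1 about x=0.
-27·x^4/8 + 27·x^2/2 - 19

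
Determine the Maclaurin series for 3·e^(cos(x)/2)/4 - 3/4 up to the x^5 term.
5·x^4·e^(1/2)/128 - 3·x^2·e^(1/2)/16 - 3/4 + 3·e^(1/2)/4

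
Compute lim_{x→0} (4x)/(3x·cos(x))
Both numerator and denominator → 0 as x → 0; this is a 0/0 indeterminate form.
Expand each to leading order near x = 0: numerator ~ 4·x, denominator ~ 3·x.
The limit of the ratio is 4/3.

Final answer: 4/3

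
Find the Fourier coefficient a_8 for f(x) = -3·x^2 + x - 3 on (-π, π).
a_8 = (1/π) ∫_{-π}^{π} f(x)·cos(8x) dx.
Evaluate the integral (use parity and integration by parts as needed): a_8 = -3/16.

Final answer: -3/16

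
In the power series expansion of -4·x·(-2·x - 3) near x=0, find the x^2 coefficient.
Expand to order 2: -4·x·(-2·x - 3) = 8·x^2 + 12·x + O(x^3).
The coefficient of x^2 is 8.

Final answer: 8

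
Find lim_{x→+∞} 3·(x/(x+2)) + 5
Evaluate the dominant behaviour as x → +∞; each term tends to a finite value or vanishes.
Limit = 8.

Final answer: 8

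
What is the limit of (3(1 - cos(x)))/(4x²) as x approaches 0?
Both numerator and denominator → 0 as x → 0; this is a 0/0 indeterminate form.
Expand each to leading order near x = 0: numerator ~ 3·x^2/2, denominator ~ 4·x^2.
The limit of the ratio is 3/8.

Final answer: 3/8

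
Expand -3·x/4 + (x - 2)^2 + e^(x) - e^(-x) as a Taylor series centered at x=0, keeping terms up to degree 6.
x^5/60 + x^3/3 + x^2 - 11·x/4 + 4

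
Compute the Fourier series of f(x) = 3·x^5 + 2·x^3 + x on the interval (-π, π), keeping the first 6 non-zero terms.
(-116·π^2 + 6·π^4 + 698)·sin(x) + (-3·π^4 - 41/2 + 13·π^2)·sin(2·x) + (-28·π^2/9 + 74/27 + 2·π^4)·sin(3·x) + (-3·π^4/2 - 53/64 + 7·π^2/8)·sin(4·x) + (-4·π^2/25 + 274/625 + 6·π^4/5)·sin(5·x) + (-π^4 - π^2/9 - 17/54)·sin(6·x)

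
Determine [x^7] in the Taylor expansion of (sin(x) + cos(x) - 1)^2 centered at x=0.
Expand to order 7: (sin(x) + cos(x) - 1)^2 = -x^7/40 + x^6/360 + x^5/4 - x^4/12 - x^3 + x^2 + O(x^8).
The coefficient of x^7 is -1/40.

Final answer: -1/40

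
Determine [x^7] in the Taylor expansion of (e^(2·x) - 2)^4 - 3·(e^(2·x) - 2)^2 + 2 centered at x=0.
Expand to order 7: (e^(2·x) - 2)^4 - 3·(e^(2·x) - 2)^2 + 2 = 12448·x^7/315 - 1648·x^6/45 - 1072·x^5/15 - 152·x^4/3 - 16·x^3/3 + 16·x^2 + 4·x + O(x^8).
The coefficient of x^7 is 12448/315.

Final answer: 12448/315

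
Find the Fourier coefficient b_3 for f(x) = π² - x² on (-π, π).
b_3 = (1/π) ∫_{-π}^{π} f(x)·sin(3x) dx.
Evaluate the integral (use parity and integration by parts as needed): b_3 = 0.

Final answer: 0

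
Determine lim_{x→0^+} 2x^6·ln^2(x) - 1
The product is a 0·∞ indeterminate form at x → 0⁺.
Rewrite the product as 2·ln^2(x) / x^(-6) and apply L'Hôpital, or use the standard hierarchy x^(-6) ≫ |ln x|^2 as x → 0⁺.
The indeterminate product → 0, so the limit = -1.

Final answer: -1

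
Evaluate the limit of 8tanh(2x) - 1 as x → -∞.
Evaluate the dominant behaviour as x → -∞; each term tends to a finite value or vanishes.
Limit = -9.

Final answer: -9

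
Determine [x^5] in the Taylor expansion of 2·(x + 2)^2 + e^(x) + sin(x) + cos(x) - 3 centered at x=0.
Expand to order 5: 2·(x + 2)^2 + e^(x) + sin(x) + cos(x) - 3 = x^5/60 + x^4/12 + 2·x^2 + 10·x + 7 + O(x^6).
The coefficient of x^5 is 1/60.

Final answer: 1/60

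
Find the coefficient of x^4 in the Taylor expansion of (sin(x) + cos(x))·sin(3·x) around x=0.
Expand to order 4: (sin(x) + cos(x))·sin(3·x) = -5·x^4 - 6·x^3 + 3·x^2 + 3·x + O(x^5).
The coefficient of x^4 is -5.

Final answer: -5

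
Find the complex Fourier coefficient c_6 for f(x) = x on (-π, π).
Compute the real Fourier coefficients first: a_6 = 0, b_6 = -1/3.
Then c_6 = (a_6 − i·b_6)/2 = i/6.

Final answer: i/6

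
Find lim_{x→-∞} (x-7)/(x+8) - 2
Evaluate the dominant behaviour as x → -∞; each term tends to a finite value or vanishes.
Limit = -1.

Final answer: -1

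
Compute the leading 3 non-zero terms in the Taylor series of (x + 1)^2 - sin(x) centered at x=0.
x^2 + x + 1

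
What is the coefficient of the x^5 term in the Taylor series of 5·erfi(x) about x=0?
Expand to order 5: 5·erfi(x) = x^5/√(π) + 10·x^3/(3·√(π)) + 10·x/√(π) + O(x^6).
The coefficient of x^5 is 1/√(π).

Final answer: 1/√(π)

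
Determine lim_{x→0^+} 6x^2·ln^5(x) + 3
The product is a 0·∞ indeterminate form at x → 0⁺.
Rewrite the product as 6·ln^5(x) / x^(-2) and apply L'Hôpital, or use the standard hierarchy x^(-2) ≫ |ln x|^5 as x → 0⁺.
The indeterminate product → 0, so the limit = 3.

Final answer: 3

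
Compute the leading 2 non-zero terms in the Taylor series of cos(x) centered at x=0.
1 - x^2/2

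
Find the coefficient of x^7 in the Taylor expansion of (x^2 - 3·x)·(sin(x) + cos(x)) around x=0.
Expand to order 7: (x^2 - 3·x)·(sin(x) + cos(x)) = x^7/80 + x^6/60 - 7·x^5/24 + 5·x^3/2 - 2·x^2 - 3·x + O(x^8).
The coefficient of x^7 is 1/80.

Final answer: 1/80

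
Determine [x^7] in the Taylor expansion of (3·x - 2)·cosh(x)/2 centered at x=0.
Expand to order 7: (3·x - 2)·cosh(x)/2 = x^7/480 - x^6/720 + x^5/16 - x^4/24 + 3·x^3/4 - x^2/2 + 3·x/2 - 1 + O(x^8).
The coefficient of x^7 is 1/480.

Final answer: 1/480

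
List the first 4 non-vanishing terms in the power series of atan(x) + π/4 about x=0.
x^5/5 - x^3/3 + x + π/4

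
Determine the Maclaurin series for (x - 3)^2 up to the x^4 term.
x^2 - 6·x + 9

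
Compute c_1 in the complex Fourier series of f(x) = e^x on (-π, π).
Compute the real Fourier coefficients first: a_1 = (1 - e^(2·π))·e^(-π)/(2·π), b_1 = (-1 + e^(2·π))·e^(-π)/(2·π).
Then c_1 = (a_1 − i·b_1)/2 = -e^(π)/(4·π) + e^(-π)/(4·π) - i·e^(π)/(4·π) + i·e^(-π)/(4·π).

Final answer: -e^(π)/(4·π) + e^(-π)/(4·π) - i·e^(π)/(4·π) + i·e^(-π)/(4·π)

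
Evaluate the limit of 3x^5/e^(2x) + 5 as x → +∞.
The quotient is an ∞/∞ indeterminate form as x → +∞.
The exponential denominator e^(2x) dominates the polynomial numerator (e^x ≫ x^5 as x → ∞), so the quotient → 0.
Adding the constant: 0 + 5 = 5. Limit = 5.

Final answer: 5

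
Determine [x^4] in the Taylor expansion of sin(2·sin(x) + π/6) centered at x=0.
Expand to order 4: sin(2·sin(x) + π/6) = 2·x^4/3 - 5·√(3)·x^3/6 - x^2 + √(3)·x + 1/2 + O(x^5).
The coefficient of x^4 is 2/3.

Final answer: 2/3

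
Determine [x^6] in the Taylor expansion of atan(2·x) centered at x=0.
Expand to order 6: atan(2·x) = 32·x^5/5 - 8·x^3/3 + 2·x + O(x^7).
The coefficient of x^6 is 0.

Final answer: 0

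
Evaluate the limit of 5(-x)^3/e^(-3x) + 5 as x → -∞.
The quotient is an ∞/∞ indeterminate form as x → -∞.
Compare growth rates of the dominant terms (exponentials ≫ polynomials ≫ logarithms), or apply L'Hôpital's rule; the quotient → 0.
Adding the constant: 0 + 5 = 5. Limit = 5.

Final answer: 5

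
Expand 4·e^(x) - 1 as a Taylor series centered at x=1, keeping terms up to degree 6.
-1 + 4·e + 4·e·(x - 1) + 2·e·(x - 1)^2 + 2·e·(x - 1)^3/3 + e·(x - 1)^4/6 + e·(x - 1)^5/30 + e·(x - 1)^6/180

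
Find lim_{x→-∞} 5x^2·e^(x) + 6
The product is a 0·∞ indeterminate form at x → -∞.
Rewrite the product as 5x^2 / e^(-x) (an ∞/∞ form) and apply L'Hôpital, or use the standard hierarchy e^(|x|) ≫ |x^2| as x → -∞.
The indeterminate product → 0, so the limit = 6.

Final answer: 6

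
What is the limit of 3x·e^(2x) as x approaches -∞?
This is a 0·∞ indeterminate form at x → -∞.
Rewrite the product as 3x / e^(-2x) (an ∞/∞ form) and apply L'Hôpital, or use the standard hierarchy e^(2|x|) ≫ |x| as x → -∞.
The indeterminate product → 0, so the limit = 0.

Final answer: 0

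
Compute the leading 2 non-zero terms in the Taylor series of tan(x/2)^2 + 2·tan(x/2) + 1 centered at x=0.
x + 1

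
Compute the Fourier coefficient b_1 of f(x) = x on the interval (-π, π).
b_1 = (1/π) ∫_{-π}^{π} f(x)·sin(1x) dx.
Evaluate the integral (use parity and integration by parts as needed): b_1 = 2.

Final answer: 2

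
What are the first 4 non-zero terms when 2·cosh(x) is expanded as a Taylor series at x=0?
x^6/360 + x^4/12 + x^2 + 2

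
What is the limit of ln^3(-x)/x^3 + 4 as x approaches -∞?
The quotient is an ∞/∞ indeterminate form as x → -∞.
Compare growth rates of the dominant terms (exponentials ≫ polynomials ≫ logarithms), or apply L'Hôpital's rule; the quotient → 0.
Adding the constant: 0 + 4 = 4. Limit = 4.

Final answer: 4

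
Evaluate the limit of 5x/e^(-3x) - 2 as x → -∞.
The quotient is an ∞/∞ indeterminate form as x → -∞.
Compare growth rates of the dominant terms (exponentials ≫ polynomials ≫ logarithms), or apply L'Hôpital's rule; the quotient → 0.
Adding the constant: 0 - 2 = -2. Limit = -2.

Final answer: -2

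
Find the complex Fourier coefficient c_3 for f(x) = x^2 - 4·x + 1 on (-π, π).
Compute the real Fourier coefficients first: a_3 = -4/9, b_3 = -8/3.
Then c_3 = (a_3 − i·b_3)/2 = -2/9 + 4·i/3.

Final answer: -2/9 + 4·i/3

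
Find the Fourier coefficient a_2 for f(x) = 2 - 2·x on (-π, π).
a_2 = (1/π) ∫_{-π}^{π} f(x)·cos(2x) dx.
Evaluate the integral (use parity and integration by parts as needed): a_2 = 0.

Final answer: 0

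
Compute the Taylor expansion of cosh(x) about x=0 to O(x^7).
x^6/720 + x^4/24 + x^2/2 + 1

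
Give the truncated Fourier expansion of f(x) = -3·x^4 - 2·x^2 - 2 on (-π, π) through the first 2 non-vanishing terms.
(-136 + 24·π^2)·cos(x) - 3·π^4/5 - 2·π^2/3 - 2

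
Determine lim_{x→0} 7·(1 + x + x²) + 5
Direct substitution at x = 0 gives 12.

Final answer: 12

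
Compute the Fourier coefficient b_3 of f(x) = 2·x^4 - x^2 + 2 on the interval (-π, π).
b_3 = (1/π) ∫_{-π}^{π} f(x)·sin(3x) dx.
Evaluate the integral (use parity and integration by parts as needed): b_3 = 0.

Final answer: 0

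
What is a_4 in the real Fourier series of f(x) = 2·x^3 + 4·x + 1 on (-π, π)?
a_4 = (1/π) ∫_{-π}^{π} f(x)·cos(4x) dx.
Evaluate the integral (use parity and integration by parts as needed): a_4 = 0.

Final answer: 0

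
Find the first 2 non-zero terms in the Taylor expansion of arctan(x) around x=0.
-x^3/3 + x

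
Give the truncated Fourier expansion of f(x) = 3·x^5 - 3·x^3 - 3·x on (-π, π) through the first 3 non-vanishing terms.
(-126·π^2 + 6·π^4 + 750)·sin(x) + (-3·π^4 - 24 + 18·π^2)·sin(2·x) + (-58·π^2/9 + 62/27 + 2·π^4)·sin(3·x)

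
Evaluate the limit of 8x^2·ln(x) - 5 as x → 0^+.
The product is a 0·∞ indeterminate form at x → 0⁺.
Rewrite the product as 8·ln(x) / x^(-2) and apply L'Hôpital, or use the standard hierarchy x^(-2) ≫ |ln x| as x → 0⁺.
The indeterminate product → 0, so the limit = -5.

Final answer: -5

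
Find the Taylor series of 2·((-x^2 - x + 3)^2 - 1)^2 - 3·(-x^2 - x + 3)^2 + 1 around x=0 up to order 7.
8·x^7 - 12·x^6 - 64·x^5 + 31·x^4 + 178·x^3 - 73·x^2 - 174·x + 102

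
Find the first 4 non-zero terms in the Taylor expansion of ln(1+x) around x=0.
-x^4/4 + x^3/3 - x^2/2 + x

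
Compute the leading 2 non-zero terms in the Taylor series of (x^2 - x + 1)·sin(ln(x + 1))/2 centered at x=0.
-3·x^2/4 + x/2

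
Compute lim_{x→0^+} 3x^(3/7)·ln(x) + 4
The product is a 0·∞ indeterminate form at x → 0⁺.
Rewrite the product as 3·ln(x) / x^(-3/7) and apply L'Hôpital, or use the standard hierarchy x^(-3/7) ≫ |ln x| as x → 0⁺.
The indeterminate product → 0, so the limit = 4.

Final answer: 4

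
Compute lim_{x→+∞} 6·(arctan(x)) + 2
Evaluate the dominant behaviour as x → +∞; each term tends to a finite value or vanishes.
Limit = 2 + 3·π.

Final answer: 2 + 3·π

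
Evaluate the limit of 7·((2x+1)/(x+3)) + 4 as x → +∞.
Evaluate the dominant behaviour as x → +∞; each term tends to a finite value or vanishes.
Limit = 18.

Final answer: 18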